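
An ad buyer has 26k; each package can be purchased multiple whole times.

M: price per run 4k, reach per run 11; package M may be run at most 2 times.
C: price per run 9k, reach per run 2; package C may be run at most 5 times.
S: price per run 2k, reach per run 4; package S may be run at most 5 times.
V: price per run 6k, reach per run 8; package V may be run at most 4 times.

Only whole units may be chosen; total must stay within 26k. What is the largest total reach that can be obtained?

50

This is a bounded integer knapsack.
Take 2×M, 3×S, and 2×V: price 26 ≤ 26, reach 2·11 + 3·4 + 2·8 = 50.
M has the best ratio (11/4) and is taken to its limit of 2; remaining capacity is filled optimally with the others.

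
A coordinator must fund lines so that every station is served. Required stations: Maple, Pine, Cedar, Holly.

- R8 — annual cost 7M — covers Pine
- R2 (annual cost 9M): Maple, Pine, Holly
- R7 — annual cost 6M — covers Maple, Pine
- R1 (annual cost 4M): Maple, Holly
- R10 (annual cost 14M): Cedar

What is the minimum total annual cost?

The greedy cost-per-new-station heuristic would pick R1, R7, and R10 for 24, but a cheaper cover exists.
Choose R2 and R10: together they cover Maple, Pine, Cedar, Holly — every station.
Total annual cost: 9 + 14 = 23.
No cover costs less than 23.

23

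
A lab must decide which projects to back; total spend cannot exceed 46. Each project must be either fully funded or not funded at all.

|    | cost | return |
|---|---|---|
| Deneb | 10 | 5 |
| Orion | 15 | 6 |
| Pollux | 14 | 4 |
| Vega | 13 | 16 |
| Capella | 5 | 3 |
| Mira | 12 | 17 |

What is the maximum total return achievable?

Treat it as a binary knapsack problem.
Take Orion, Vega, Capella, and Mira: cost 15 + 13 + 5 + 12 = 45 ≤ 46, return 6 + 16 + 3 + 17 = 42.
No other feasible combination does better.

42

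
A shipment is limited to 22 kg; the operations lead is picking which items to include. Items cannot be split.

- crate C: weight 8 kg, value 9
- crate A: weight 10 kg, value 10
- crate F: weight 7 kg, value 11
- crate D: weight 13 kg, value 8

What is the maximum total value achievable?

21

crate A + crate F: weight 10 + 7 = 17 ≤ 22, value 10 + 11 = 21.
crate C + crate F: weight 8 + 7 = 15 ≤ 22, value 9 + 11 = 20.
crate C + crate A: weight 8 + 10 = 18 ≤ 22, value 9 + 10 = 19.
Best is crate A and crate F with total value 21.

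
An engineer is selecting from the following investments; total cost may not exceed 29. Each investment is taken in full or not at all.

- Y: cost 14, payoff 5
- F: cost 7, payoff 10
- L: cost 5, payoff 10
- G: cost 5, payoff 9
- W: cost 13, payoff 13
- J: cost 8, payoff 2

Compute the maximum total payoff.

33

L + G + W: cost 5 + 5 + 13 = 23 ≤ 29, payoff 10 + 9 + 13 = 32.
F + L + W: cost 7 + 5 + 13 = 25 ≤ 29, payoff 10 + 10 + 13 = 33.
F + G + W: cost 7 + 5 + 13 = 25 ≤ 29, payoff 10 + 9 + 13 = 32.
Best is F, L, and W with total payoff 33.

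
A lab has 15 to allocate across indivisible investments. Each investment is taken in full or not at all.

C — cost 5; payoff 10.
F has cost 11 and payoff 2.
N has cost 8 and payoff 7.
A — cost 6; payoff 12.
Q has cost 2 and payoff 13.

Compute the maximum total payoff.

35

Take C, A, and Q: cost 5 + 6 + 2 = 13 ≤ 15, payoff 10 + 12 + 13 = 35.
No other feasible combination does better.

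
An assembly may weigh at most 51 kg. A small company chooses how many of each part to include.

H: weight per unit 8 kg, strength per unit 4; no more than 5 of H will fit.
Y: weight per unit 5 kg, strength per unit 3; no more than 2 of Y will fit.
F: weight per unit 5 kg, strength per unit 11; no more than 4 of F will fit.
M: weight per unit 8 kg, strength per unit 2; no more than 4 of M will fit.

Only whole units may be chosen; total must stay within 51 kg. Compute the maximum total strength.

F has the best ratio (11/5); taking only F gives at most 4×11 = 44 (stopped by the supply cap of 4).
Mixing does better — 3×H, 1×Y, and 4×F: weight 49 ≤ 51, strength 3·4 + 1·3 + 4·11 = 59.

59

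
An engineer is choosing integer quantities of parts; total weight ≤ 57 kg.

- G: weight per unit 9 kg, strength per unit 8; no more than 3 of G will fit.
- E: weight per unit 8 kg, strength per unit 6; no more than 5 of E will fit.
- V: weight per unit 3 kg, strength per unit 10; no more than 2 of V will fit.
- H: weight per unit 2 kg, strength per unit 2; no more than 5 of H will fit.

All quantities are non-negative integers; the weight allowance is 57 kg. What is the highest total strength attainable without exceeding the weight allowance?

64

1×G, 4×E, 2×V, and 5×H: weight 57 ≤ 57, strength 1·8 + 4·6 + 2·10 + 5·2 = 62.
3×G, 2×E, 2×V, and 4×H: weight 57 ≤ 57, strength 3·8 + 2·6 + 2·10 + 4·2 = 64.
Best is 64.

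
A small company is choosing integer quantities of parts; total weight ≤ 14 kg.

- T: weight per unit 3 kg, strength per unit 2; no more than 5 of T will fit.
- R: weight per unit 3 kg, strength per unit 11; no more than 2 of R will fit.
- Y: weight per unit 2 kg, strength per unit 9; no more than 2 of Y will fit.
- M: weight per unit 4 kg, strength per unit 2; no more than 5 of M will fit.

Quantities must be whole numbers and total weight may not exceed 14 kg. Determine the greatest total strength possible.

This is a bounded integer knapsack.
Y has the best ratio (9/2); taking only Y gives at most 2×9 = 18 (stopped by the supply cap of 2).
Mixing does better — 2×R, 2×Y, and 1×M: weight 14 ≤ 14, strength 2·11 + 2·9 + 1·2 = 42.

42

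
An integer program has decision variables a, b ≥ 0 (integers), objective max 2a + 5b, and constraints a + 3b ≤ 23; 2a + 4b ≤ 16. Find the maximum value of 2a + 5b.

(a,b)=(0,4): 1·0+3·4=12≤23, 2·0+4·4=16≤16, objective 20.
(a,b)=(1,3): 1·1+3·3=10≤23, 2·1+4·3=14≤16, objective 17.
(a,b)=(0,3): 1·0+3·3=9≤23, 2·0+4·3=12≤16, objective 15.
Maximum is 20 at (a,b)=(0,4).

20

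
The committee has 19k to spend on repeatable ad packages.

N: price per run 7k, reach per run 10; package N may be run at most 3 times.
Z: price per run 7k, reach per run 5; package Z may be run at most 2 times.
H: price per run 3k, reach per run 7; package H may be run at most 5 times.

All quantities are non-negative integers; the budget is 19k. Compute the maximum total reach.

38

This is a bounded integer knapsack.
1×N and 4×H: price 19 ≤ 19, reach 1·10 + 4·7 = 38.
5×H: price 15 ≤ 19, reach 5·7 = 35.
Best is 38.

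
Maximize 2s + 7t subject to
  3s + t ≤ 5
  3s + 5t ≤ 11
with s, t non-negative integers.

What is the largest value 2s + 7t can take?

14

(s,t)=(0,2): 3·0+1·2=2≤5, 3·0+5·2=10≤11, objective 14.
(s,t)=(1,1): 3·1+1·1=4≤5, 3·1+5·1=8≤11, objective 9.
Maximum is 14 at (s,t)=(0,2).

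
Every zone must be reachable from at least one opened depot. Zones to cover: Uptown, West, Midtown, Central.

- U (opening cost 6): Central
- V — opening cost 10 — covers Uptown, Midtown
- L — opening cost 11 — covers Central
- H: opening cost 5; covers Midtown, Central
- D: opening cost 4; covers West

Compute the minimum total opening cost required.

Choose V, H, and D: together they cover Uptown, West, Midtown, Central — every zone.
Total opening cost: 10 + 5 + 4 = 19.
No cover costs less than 19.

19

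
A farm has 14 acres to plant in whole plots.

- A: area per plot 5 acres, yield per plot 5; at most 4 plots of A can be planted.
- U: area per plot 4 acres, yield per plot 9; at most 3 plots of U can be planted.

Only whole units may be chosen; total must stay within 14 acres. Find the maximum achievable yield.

Take 3×U: area 12 ≤ 14, yield 3·9 = 27.
U has the best ratio (9/4) and is taken to its limit of 3; remaining capacity is filled optimally with the others.

27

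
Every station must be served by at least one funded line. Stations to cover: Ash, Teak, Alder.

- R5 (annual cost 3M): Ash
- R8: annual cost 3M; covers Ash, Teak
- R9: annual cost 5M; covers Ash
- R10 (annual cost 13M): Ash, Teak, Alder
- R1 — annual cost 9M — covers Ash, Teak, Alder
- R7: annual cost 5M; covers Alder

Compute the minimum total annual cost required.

Choose R8 and R7: together they cover Ash, Teak, Alder — every station.
Total annual cost: 3 + 5 = 8.
No cover costs less than 8.

8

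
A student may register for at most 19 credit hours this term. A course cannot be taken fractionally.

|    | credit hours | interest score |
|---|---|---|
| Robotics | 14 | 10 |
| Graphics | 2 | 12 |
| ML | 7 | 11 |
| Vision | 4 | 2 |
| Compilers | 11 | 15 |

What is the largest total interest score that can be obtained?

This is an integer program with binary decision variables.
Graphics + Compilers: credit hours 2 + 11 = 13 ≤ 19, interest score 12 + 15 = 27.
Graphics + Vision + Compilers: credit hours 2 + 4 + 11 = 17 ≤ 19, interest score 12 + 2 + 15 = 29.
Best is Graphics, Vision, and Compilers with total interest score 29.

29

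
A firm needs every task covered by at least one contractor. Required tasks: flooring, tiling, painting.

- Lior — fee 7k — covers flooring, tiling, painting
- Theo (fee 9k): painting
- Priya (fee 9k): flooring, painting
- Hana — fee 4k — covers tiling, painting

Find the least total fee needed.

The greedy cost-per-new-task heuristic would pick Hana and Lior for 11, but a cheaper cover exists.
Lior alone covers flooring, tiling, painting — every task.
Total fee: 7.
No cover costs less than 7.

7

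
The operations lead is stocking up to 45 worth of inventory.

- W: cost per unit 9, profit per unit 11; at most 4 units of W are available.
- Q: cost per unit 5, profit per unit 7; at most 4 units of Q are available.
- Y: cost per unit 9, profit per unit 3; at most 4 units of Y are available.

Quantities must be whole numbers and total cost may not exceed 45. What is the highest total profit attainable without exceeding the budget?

Q has the best ratio (7/5); taking only Q gives at most 4×7 = 28 (stopped by the supply cap of 4).
Mixing does better — 3×W and 3×Q: cost 42 ≤ 45, profit 3·11 + 3·7 = 54.

54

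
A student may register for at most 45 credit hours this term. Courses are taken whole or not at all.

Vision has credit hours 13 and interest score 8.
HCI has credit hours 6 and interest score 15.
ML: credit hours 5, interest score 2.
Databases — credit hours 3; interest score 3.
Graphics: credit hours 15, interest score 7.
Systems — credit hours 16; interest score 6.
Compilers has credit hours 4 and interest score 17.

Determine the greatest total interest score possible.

This is an integer program with binary decision variables.
Allowing fractional choices, the relaxed optimum would be about 51.6, but courses are indivisible.
Vision + HCI + Databases + Graphics + Compilers: credit hours 13 + 6 + 3 + 15 + 4 = 41 ≤ 45, interest score 8 + 15 + 3 + 7 + 17 = 50.
Vision + HCI + Databases + Systems + Compilers: credit hours 13 + 6 + 3 + 16 + 4 = 42 ≤ 45, interest score 8 + 15 + 3 + 6 + 17 = 49.
Best is Vision, HCI, Databases, Graphics, and Compilers with total interest score 50.

50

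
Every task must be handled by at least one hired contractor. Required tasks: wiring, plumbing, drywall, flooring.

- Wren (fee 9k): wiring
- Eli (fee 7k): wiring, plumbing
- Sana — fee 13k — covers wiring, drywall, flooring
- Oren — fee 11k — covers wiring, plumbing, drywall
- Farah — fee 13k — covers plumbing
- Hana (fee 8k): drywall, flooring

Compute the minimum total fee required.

15

Choose Eli and Hana: together they cover wiring, plumbing, drywall, flooring — every task.
Total fee: 7 + 8 = 15.
No cover costs less than 15.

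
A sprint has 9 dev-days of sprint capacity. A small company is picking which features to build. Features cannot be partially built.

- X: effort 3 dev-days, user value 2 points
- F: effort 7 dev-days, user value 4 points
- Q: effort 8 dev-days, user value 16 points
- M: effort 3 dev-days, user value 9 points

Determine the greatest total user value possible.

Allowing fractional choices, the relaxed optimum would be about 21.0, but features are indivisible.
X + M: effort 3 + 3 = 6 ≤ 9, user value 2 + 9 = 11.
Q: effort 8 ≤ 9, user value 16.
Best is Q with total user value 16.

16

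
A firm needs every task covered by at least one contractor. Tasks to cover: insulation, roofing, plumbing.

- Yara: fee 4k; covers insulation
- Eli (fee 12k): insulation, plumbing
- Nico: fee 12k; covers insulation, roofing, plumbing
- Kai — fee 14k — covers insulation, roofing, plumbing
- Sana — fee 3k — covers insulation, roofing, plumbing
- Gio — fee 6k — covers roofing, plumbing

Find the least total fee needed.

This is a weighted set-cover instance.
Sana alone covers insulation, roofing, plumbing — every task.
Total fee: 3.

3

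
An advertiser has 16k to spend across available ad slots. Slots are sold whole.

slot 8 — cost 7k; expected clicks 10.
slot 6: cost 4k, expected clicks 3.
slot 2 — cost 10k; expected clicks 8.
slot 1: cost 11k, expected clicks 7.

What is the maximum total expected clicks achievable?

13

Allowing fractional choices, the relaxed optimum would be about 17.2, but ad slots are indivisible.
slot 8: cost 7 ≤ 16, expected clicks 10.
slot 8 + slot 6: cost 7 + 4 = 11 ≤ 16, expected clicks 10 + 3 = 13.
slot 6 + slot 2: cost 4 + 10 = 14 ≤ 16, expected clicks 3 + 8 = 11.
Best is slot 8 and slot 6 with total expected clicks 13.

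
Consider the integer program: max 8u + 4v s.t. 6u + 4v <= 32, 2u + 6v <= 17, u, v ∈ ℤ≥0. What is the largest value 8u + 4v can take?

The continuous relaxation peaks at (5.33, 0) with value 42.67; rounding to a feasible lattice point costs some objective.
(u,v)=(5,0): 6·5+4·0=30≤32, 2·5+6·0=10≤17, objective 40.
(u,v)=(4,1): 6·4+4·1=28≤32, 2·4+6·1=14≤17, objective 36.
(u,v)=(4,0): 6·4+4·0=24≤32, 2·4+6·0=8≤17, objective 32.
No feasible integer point exceeds 40.

40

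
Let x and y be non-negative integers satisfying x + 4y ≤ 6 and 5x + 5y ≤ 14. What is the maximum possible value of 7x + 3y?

The continuous relaxation peaks at (2.8, 0) with value 19.60; rounding to a feasible lattice point costs some objective.
(x,y)=(2,0): 1·2+4·0=2≤6, 5·2+5·0=10≤14, objective 14.
(x,y)=(1,1): 1·1+4·1=5≤6, 5·1+5·1=10≤14, objective 10.
(x,y)=(1,0): 1·1+4·0=1≤6, 5·1+5·0=5≤14, objective 7.
The best lattice point is (2,0), giving 14.

14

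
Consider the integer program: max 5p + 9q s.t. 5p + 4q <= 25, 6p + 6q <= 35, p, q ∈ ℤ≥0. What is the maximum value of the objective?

(p,q)=(0,5): 5·0+4·5=20≤25, 6·0+6·5=30≤35, objective 45.
(p,q)=(1,4): 5·1+4·4=21≤25, 6·1+6·4=30≤35, objective 41.
(p,q)=(0,4): 5·0+4·4=16≤25, 6·0+6·4=24≤35, objective 36.
The best lattice point is (0,5), giving 45.

45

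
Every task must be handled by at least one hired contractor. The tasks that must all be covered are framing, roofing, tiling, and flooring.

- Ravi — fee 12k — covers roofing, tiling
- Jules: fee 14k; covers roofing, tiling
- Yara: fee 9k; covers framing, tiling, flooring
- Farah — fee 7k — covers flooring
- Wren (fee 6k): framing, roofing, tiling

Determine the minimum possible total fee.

Choose Farah and Wren: together they cover framing, roofing, tiling, flooring — every task.
Total fee: 7 + 6 = 13.

13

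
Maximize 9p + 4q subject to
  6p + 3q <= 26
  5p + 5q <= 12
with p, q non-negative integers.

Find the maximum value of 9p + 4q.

(p,q)=(2,0) is feasible, giving 18.
(p,q)=(1,1) is feasible, giving 13.
(p,q)=(1,0) is feasible, giving 9.
Maximum is 18 at (p,q)=(2,0).

18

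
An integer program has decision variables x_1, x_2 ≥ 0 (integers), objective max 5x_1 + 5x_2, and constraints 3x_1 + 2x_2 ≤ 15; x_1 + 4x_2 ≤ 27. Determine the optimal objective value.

The continuous relaxation peaks at (0.6, 6.6) with value 36.00; rounding to a feasible lattice point costs some objective.
(x_1,x_2)=(1,6) is feasible, giving 35.
(x_1,x_2)=(1,5) is feasible, giving 30.
(x_1,x_2)=(0,6) is feasible, giving 30.
No feasible integer point exceeds 35.

35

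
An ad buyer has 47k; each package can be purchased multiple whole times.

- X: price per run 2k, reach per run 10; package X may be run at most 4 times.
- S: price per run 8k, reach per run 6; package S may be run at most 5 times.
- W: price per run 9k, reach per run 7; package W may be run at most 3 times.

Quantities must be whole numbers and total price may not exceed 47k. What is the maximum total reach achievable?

Take 4×X, 1×S, and 3×W: price 43 ≤ 47, reach 4·10 + 1·6 + 3·7 = 67.
X has the best ratio (10/2) and is taken to its limit of 4; remaining capacity is filled optimally with the others.

67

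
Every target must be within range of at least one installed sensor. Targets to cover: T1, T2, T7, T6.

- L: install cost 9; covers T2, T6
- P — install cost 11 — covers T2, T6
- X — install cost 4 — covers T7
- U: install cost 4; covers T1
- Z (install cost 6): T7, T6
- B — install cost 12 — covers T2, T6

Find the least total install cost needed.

17

This is an integer covering problem.
The greedy cost-per-new-target heuristic would pick Z, U, and L for 19, but a cheaper cover exists.
Choose L, X, and U: together they cover T1, T2, T7, T6 — every target.
Total install cost: 9 + 4 + 4 = 17.
No cover costs less than 17.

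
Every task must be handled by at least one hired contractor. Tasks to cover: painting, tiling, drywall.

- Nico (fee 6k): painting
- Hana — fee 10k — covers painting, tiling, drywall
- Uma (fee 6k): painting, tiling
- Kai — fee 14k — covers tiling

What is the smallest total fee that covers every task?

This is a weighted set-cover instance.
The greedy cost-per-new-task heuristic would pick Uma and Hana for 16, but a cheaper cover exists.
Hana alone covers painting, tiling, drywall — every task.
Total fee: 10.
No cover costs less than 10.

10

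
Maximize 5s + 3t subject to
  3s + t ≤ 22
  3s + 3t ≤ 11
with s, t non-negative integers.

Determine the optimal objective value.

15

(s,t)=(3,0): 3·3+1·0=9≤22, 3·3+3·0=9≤11, objective 15.
(s,t)=(2,1): 3·2+1·1=7≤22, 3·2+3·1=9≤11, objective 13.
(s,t)=(2,0): 3·2+1·0=6≤22, 3·2+3·0=6≤11, objective 10.
Maximum is 15 at (s,t)=(3,0).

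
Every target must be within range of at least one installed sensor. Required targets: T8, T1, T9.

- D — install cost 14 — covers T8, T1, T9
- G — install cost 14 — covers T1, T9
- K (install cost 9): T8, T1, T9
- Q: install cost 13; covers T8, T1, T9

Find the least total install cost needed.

9

K alone covers T8, T1, T9 — every target.
Total install cost: 9.
No cover costs less than 9.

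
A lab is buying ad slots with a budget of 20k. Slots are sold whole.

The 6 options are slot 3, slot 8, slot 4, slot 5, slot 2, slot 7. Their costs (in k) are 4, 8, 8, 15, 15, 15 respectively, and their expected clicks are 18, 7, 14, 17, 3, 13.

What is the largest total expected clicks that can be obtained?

This is a 0-1 knapsack instance.
Take slot 3, slot 8, and slot 4: cost 4 + 8 + 8 = 20 ≤ 20, expected clicks 18 + 7 + 14 = 39.
No other feasible combination does better.

39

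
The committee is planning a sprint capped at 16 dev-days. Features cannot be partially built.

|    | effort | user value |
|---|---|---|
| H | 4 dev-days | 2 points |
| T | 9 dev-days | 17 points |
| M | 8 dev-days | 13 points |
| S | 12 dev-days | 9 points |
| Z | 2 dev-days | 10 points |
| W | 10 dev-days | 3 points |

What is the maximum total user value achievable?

29

T + Z: effort 9 + 2 = 11 ≤ 16, user value 17 + 10 = 27.
H + M + Z: effort 4 + 8 + 2 = 14 ≤ 16, user value 2 + 13 + 10 = 25.
H + T + Z: effort 4 + 9 + 2 = 15 ≤ 16, user value 2 + 17 + 10 = 29.
Best is H, T, and Z with total user value 29.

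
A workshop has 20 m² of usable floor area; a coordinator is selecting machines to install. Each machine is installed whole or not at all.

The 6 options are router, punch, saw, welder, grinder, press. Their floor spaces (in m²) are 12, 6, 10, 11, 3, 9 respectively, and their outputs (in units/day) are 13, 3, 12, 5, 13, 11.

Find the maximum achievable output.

28

Take punch, saw, and grinder: floor space 6 + 10 + 3 = 19 ≤ 20, output 3 + 12 + 13 = 28.
No other feasible combination does better.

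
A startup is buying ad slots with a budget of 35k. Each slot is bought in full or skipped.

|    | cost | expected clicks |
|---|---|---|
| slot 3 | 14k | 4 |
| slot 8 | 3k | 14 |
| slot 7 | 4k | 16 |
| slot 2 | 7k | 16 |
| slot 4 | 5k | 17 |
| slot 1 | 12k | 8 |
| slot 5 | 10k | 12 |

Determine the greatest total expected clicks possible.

Allowing fractional choices, the relaxed optimum would be about 79.0, but ad slots are indivisible.
slot 8 + slot 7 + slot 2 + slot 4 + slot 1: cost 3 + 4 + 7 + 5 + 12 = 31 ≤ 35, expected clicks 14 + 16 + 16 + 17 + 8 = 71.
slot 8 + slot 7 + slot 2 + slot 4 + slot 5: cost 3 + 4 + 7 + 5 + 10 = 29 ≤ 35, expected clicks 14 + 16 + 16 + 17 + 12 = 75.
Best is slot 8, slot 7, slot 2, slot 4, and slot 5 with total expected clicks 75.

75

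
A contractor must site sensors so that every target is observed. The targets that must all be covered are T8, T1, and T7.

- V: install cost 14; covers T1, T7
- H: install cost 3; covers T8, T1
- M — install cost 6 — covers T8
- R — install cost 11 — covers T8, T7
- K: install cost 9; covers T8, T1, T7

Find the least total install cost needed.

9

The greedy cost-per-new-target heuristic would pick H and K for 12, but a cheaper cover exists.
K alone covers T8, T1, T7 — every target.
Total install cost: 9.
No cover costs less than 9.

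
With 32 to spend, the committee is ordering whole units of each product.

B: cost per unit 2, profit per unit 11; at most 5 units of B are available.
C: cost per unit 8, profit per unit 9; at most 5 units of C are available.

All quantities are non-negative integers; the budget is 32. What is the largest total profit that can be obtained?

73

This is a bounded integer knapsack.
Take 5×B and 2×C: cost 26 ≤ 32, profit 5·11 + 2·9 = 73.
B has the best ratio (11/2) and is taken to its limit of 5; remaining capacity is filled optimally with the others.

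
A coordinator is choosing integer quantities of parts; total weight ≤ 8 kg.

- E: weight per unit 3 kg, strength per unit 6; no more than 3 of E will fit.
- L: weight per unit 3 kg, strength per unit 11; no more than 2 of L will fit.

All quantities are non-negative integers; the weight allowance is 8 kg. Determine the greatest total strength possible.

L has the best ratio (11/3); taking only L gives at most 2×11 = 22 (stopped by the weight limit).
Optimal: 2×L: weight 6 ≤ 8, strength 2·11 = 22.

22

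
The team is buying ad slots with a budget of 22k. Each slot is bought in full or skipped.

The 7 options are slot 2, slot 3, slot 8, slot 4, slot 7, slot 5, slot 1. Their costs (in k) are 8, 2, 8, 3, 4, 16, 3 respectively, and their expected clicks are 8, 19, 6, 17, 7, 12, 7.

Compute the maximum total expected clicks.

58

slot 2 + slot 3 + slot 4 + slot 7 + slot 1: cost 8 + 2 + 3 + 4 + 3 = 20 ≤ 22, expected clicks 8 + 19 + 17 + 7 + 7 = 58.
slot 3 + slot 8 + slot 4 + slot 7 + slot 1: cost 2 + 8 + 3 + 4 + 3 = 20 ≤ 22, expected clicks 19 + 6 + 17 + 7 + 7 = 56.
Best is slot 2, slot 3, slot 4, slot 7, and slot 1 with total expected clicks 58.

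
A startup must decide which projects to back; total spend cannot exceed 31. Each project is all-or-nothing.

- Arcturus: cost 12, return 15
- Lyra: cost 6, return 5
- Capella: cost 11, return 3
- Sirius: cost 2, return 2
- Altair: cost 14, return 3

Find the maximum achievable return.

25

Arcturus + Lyra + Capella: cost 12 + 6 + 11 = 29 ≤ 31, return 15 + 5 + 3 = 23.
Arcturus + Lyra + Capella + Sirius: cost 12 + 6 + 11 + 2 = 31 ≤ 31, return 15 + 5 + 3 + 2 = 25.
Best is Arcturus, Lyra, Capella, and Sirius with total return 25.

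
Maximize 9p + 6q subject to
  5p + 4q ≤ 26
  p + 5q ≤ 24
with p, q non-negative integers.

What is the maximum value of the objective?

45

(p,q)=(5,0) is feasible, giving 45.
(p,q)=(4,1) is feasible, giving 42.
(p,q)=(4,0) is feasible, giving 36.
Maximum is 45 at (p,q)=(5,0).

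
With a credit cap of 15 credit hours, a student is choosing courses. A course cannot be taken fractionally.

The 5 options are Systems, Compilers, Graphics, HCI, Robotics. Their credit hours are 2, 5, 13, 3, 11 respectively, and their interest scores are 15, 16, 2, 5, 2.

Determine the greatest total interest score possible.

36

Systems + Compilers + HCI: credit hours 2 + 5 + 3 = 10 ≤ 15, interest score 15 + 16 + 5 = 36.
Compilers + HCI: credit hours 5 + 3 = 8 ≤ 15, interest score 16 + 5 = 21.
Systems + Compilers: credit hours 2 + 5 = 7 ≤ 15, interest score 15 + 16 = 31.
Best is Systems, Compilers, and HCI with total interest score 36.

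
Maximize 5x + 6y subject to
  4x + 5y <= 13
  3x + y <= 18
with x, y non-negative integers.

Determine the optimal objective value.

16

(x,y)=(2,1) is feasible, giving 16.
(x,y)=(3,0) is feasible, giving 15.
No feasible integer point exceeds 16.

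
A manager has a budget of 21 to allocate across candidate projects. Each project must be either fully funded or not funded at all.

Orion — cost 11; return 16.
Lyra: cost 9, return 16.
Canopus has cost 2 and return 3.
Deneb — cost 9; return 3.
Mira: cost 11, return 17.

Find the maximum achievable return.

Take Lyra and Mira: cost 9 + 11 = 20 ≤ 21, return 16 + 17 = 33.
No other feasible combination does better.

33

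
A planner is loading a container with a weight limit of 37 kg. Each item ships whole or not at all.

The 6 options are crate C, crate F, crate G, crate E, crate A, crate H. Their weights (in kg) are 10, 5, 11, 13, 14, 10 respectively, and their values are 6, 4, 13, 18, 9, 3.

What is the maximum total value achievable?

37

crate G + crate E + crate H: weight 11 + 13 + 10 = 34 ≤ 37, value 13 + 18 + 3 = 34.
crate F + crate G + crate E: weight 5 + 11 + 13 = 29 ≤ 37, value 4 + 13 + 18 = 35.
crate C + crate G + crate E: weight 10 + 11 + 13 = 34 ≤ 37, value 6 + 13 + 18 = 37.
Best is crate C, crate G, and crate E with total value 37.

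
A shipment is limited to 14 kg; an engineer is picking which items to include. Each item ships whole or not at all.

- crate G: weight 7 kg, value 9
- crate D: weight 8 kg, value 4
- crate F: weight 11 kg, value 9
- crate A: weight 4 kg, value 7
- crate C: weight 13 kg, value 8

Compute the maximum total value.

16

Treat it as a binary knapsack problem.
Take crate G and crate A: weight 7 + 4 = 11 ≤ 14, value 9 + 7 = 16.
No other feasible combination does better.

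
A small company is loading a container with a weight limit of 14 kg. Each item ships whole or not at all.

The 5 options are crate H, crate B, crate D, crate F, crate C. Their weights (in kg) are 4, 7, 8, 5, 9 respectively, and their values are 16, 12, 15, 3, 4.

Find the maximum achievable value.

This is a 0-1 knapsack instance.
Allowing fractional choices, the relaxed optimum would be about 34.4, but items are indivisible.
crate H + crate B: weight 4 + 7 = 11 ≤ 14, value 16 + 12 = 28.
crate H + crate D: weight 4 + 8 = 12 ≤ 14, value 16 + 15 = 31.
crate H + crate C: weight 4 + 9 = 13 ≤ 14, value 16 + 4 = 20.
Best is crate H and crate D with total value 31.

31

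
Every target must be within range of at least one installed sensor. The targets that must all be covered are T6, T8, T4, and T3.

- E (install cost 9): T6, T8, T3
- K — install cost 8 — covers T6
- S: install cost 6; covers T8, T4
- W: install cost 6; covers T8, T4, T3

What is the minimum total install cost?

Choose K and W: together they cover T6, T8, T4, T3 — every target.
Total install cost: 8 + 6 = 14.

14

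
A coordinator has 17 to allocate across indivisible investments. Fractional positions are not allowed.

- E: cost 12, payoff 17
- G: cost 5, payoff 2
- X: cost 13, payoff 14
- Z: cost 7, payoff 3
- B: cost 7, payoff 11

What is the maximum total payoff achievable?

19

This is an integer program with binary decision variables.
Allowing fractional choices, the relaxed optimum would be about 25.2, but investments are indivisible.
E + G: cost 12 + 5 = 17 ≤ 17, payoff 17 + 2 = 19.
X: cost 13 ≤ 17, payoff 14.
E: cost 12 ≤ 17, payoff 17.
Best is E and G with total payoff 19.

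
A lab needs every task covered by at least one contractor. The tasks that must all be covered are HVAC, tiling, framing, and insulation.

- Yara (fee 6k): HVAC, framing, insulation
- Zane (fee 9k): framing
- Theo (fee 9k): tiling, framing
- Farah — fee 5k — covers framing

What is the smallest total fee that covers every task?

15

Choose Yara and Theo: together they cover HVAC, tiling, framing, insulation — every task.
Total fee: 6 + 9 = 15.
No cover costs less than 15.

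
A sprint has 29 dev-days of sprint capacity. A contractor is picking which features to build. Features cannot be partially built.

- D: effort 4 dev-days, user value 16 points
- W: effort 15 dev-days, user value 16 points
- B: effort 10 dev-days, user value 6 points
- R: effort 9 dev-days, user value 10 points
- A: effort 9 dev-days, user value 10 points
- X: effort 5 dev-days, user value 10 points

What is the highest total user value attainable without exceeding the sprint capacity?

46

Allowing fractional choices, the relaxed optimum would be about 48.1, but features are indivisible.
D + W + X: effort 4 + 15 + 5 = 24 ≤ 29, user value 16 + 16 + 10 = 42.
D + R + A + X: effort 4 + 9 + 9 + 5 = 27 ≤ 29, user value 16 + 10 + 10 + 10 = 46.
Best is D, R, A, and X with total user value 46.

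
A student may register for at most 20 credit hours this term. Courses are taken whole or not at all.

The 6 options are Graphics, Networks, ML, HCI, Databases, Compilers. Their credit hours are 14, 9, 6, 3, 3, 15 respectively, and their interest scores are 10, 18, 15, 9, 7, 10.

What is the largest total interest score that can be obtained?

42

Take Networks, ML, and HCI: credit hours 9 + 6 + 3 = 18 ≤ 20, interest score 18 + 15 + 9 = 42.
No other feasible combination does better.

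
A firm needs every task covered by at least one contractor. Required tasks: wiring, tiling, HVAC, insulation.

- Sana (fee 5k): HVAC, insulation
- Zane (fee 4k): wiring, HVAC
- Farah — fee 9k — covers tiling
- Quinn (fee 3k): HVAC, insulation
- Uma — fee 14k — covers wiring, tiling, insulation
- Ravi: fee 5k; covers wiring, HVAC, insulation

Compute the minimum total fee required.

14

This is a weighted set-cover instance.
The greedy cost-per-new-task heuristic would pick Quinn, Zane, and Farah for 16, but a cheaper cover exists.
Choose Farah and Ravi: together they cover wiring, tiling, HVAC, insulation — every task.
Total fee: 9 + 5 = 14.
No cover costs less than 14.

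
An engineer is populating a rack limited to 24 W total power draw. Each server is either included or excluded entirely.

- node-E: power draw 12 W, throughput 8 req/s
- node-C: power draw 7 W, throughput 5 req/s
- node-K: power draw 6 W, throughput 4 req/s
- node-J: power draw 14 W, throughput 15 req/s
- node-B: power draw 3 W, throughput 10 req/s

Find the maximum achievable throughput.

30

node-K + node-J + node-B: power draw 6 + 14 + 3 = 23 ≤ 24, throughput 4 + 15 + 10 = 29.
node-J + node-B: power draw 14 + 3 = 17 ≤ 24, throughput 15 + 10 = 25.
node-C + node-J + node-B: power draw 7 + 14 + 3 = 24 ≤ 24, throughput 5 + 15 + 10 = 30.
Best is node-C, node-J, and node-B with total throughput 30.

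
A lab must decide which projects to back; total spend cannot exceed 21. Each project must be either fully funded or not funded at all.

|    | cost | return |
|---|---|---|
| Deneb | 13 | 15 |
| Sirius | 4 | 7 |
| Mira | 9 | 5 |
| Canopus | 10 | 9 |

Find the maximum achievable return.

22

This is a 0-1 knapsack instance.
Deneb + Sirius: cost 13 + 4 = 17 ≤ 21, return 15 + 7 = 22.
Deneb: cost 13 ≤ 21, return 15.
Sirius + Canopus: cost 4 + 10 = 14 ≤ 21, return 7 + 9 = 16.
Best is Deneb and Sirius with total return 22.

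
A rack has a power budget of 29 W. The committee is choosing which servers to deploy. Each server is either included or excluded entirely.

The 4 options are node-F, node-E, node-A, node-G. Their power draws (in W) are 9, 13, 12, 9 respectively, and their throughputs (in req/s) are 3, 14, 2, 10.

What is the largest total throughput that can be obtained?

24

node-F + node-E: power draw 9 + 13 = 22 ≤ 29, throughput 3 + 14 = 17.
node-E + node-G: power draw 13 + 9 = 22 ≤ 29, throughput 14 + 10 = 24.
node-E + node-A: power draw 13 + 12 = 25 ≤ 29, throughput 14 + 2 = 16.
Best is node-E and node-G with total throughput 24.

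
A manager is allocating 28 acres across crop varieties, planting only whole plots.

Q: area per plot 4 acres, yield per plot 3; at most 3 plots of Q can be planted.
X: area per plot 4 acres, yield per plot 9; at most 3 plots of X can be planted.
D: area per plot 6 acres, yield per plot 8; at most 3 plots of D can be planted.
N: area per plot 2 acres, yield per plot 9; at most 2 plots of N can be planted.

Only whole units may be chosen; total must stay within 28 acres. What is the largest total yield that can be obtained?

61

Take 3×X, 2×D, and 2×N: area 28 ≤ 28, yield 3·9 + 2·8 + 2·9 = 61.
N has the best ratio (9/2) and is taken to its limit of 2; remaining capacity is filled optimally with the others.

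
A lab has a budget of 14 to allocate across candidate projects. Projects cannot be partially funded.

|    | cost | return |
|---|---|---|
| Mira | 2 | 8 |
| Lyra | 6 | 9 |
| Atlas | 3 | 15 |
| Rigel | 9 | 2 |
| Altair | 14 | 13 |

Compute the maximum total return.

32

This is a 0-1 knapsack instance.
Take Mira, Lyra, and Atlas: cost 2 + 6 + 3 = 11 ≤ 14, return 8 + 9 + 15 = 32.
No other feasible combination does better.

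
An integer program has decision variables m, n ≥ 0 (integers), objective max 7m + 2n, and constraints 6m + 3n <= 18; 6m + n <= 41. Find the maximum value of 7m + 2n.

21

(m,n)=(3,0): 6·3+3·0=18≤18, 6·3+1·0=18≤41, objective 21.
(m,n)=(2,1): 6·2+3·1=15≤18, 6·2+1·1=13≤41, objective 16.
(m,n)=(2,0): 6·2+3·0=12≤18, 6·2+1·0=12≤41, objective 14.
No feasible integer point exceeds 21.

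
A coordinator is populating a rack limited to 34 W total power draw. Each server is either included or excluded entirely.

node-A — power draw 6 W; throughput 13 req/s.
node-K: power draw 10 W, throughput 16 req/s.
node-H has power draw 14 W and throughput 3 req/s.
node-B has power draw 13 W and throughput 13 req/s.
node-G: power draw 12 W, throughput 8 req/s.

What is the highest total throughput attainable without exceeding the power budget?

42

Allowing fractional choices, the relaxed optimum would be about 45.3, but servers are indivisible.
node-A + node-K + node-G: power draw 6 + 10 + 12 = 28 ≤ 34, throughput 13 + 16 + 8 = 37.
node-A + node-K + node-B: power draw 6 + 10 + 13 = 29 ≤ 34, throughput 13 + 16 + 13 = 42.
node-A + node-B + node-G: power draw 6 + 13 + 12 = 31 ≤ 34, throughput 13 + 13 + 8 = 34.
Best is node-A, node-K, and node-B with total throughput 42.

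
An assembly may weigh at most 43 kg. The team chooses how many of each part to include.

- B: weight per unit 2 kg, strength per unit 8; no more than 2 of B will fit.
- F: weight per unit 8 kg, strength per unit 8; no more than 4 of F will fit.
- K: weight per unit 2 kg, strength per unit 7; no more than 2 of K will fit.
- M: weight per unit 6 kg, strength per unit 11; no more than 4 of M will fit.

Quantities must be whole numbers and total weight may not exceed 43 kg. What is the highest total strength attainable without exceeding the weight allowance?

This is a bounded integer knapsack.
B has the best ratio (8/2); taking only B gives at most 2×8 = 16 (stopped by the supply cap of 2).
Mixing does better — 2×B, 1×F, 2×K, and 4×M: weight 40 ≤ 43, strength 2·8 + 1·8 + 2·7 + 4·11 = 82.

82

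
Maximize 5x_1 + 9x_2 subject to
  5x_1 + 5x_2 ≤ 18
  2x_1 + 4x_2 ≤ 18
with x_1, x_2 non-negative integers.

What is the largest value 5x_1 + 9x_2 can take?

The continuous relaxation peaks at (0, 3.6) with value 32.40; rounding to a feasible lattice point costs some objective.
(x_1,x_2)=(0,3): 5·0+5·3=15≤18, 2·0+4·3=12≤18, objective 27.
(x_1,x_2)=(1,2): 5·1+5·2=15≤18, 2·1+4·2=10≤18, objective 23.
The best lattice point is (0,3), giving 27.

27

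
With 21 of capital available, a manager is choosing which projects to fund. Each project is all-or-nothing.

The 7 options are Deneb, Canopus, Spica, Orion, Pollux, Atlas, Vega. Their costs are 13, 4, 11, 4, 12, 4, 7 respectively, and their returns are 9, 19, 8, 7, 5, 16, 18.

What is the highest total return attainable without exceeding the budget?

Treat it as a binary knapsack problem.
Take Canopus, Orion, Atlas, and Vega: cost 4 + 4 + 4 + 7 = 19 ≤ 21, return 19 + 7 + 16 + 18 = 60.
No other feasible combination does better.

60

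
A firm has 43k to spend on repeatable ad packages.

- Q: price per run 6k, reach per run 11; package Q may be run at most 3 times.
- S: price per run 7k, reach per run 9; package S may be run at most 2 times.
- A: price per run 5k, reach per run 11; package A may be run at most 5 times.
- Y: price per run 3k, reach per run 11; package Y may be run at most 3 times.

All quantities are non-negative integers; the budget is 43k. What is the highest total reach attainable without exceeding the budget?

This is a bounded integer knapsack.
Take 1×Q, 5×A, and 3×Y: price 40 ≤ 43, reach 1·11 + 5·11 + 3·11 = 99.
Y has the best ratio (11/3) and is taken to its limit of 3; remaining capacity is filled optimally with the others.

99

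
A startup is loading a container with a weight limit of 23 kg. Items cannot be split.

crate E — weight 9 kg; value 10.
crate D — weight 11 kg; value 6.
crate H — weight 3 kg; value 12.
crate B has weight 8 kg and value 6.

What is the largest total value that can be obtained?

This is a 0-1 knapsack instance.
Allowing fractional choices, the relaxed optimum would be about 29.6, but items are indivisible.
crate E + crate D + crate H: weight 9 + 11 + 3 = 23 ≤ 23, value 10 + 6 + 12 = 28.
crate E + crate H + crate B: weight 9 + 3 + 8 = 20 ≤ 23, value 10 + 12 + 6 = 28.
crate D + crate H + crate B: weight 11 + 3 + 8 = 22 ≤ 23, value 6 + 12 + 6 = 24.
The maximum value is 28; one optimal choice is crate E, crate H, and crate B.

28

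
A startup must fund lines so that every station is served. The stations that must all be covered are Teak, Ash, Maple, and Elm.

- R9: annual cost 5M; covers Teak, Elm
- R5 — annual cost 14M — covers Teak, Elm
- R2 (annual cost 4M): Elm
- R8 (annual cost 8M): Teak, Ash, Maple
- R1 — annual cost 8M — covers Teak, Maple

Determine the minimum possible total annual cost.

12

The greedy cost-per-new-station heuristic would pick R9 and R8 for 13, but a cheaper cover exists.
Choose R2 and R8: together they cover Teak, Ash, Maple, Elm — every station.
Total annual cost: 4 + 8 = 12.
No cover costs less than 12.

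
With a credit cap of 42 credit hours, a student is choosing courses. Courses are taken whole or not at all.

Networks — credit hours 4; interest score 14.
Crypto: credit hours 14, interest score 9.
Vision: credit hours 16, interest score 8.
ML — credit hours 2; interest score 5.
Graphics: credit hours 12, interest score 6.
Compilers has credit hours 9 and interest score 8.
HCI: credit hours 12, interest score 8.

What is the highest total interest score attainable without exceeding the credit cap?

44

Treat it as a binary knapsack problem.
Take Networks, Crypto, ML, Compilers, and HCI: credit hours 4 + 14 + 2 + 9 + 12 = 41 ≤ 42, interest score 14 + 9 + 5 + 8 + 8 = 44.
No other feasible combination does better.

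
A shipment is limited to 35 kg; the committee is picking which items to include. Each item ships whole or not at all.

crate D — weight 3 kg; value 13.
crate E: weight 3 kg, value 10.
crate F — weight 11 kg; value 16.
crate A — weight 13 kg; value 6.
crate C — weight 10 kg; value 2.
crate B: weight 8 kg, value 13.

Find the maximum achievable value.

Allowing fractional choices, the relaxed optimum would be about 56.6, but items are indivisible.
crate D + crate E + crate F + crate C + crate B: weight 3 + 3 + 11 + 10 + 8 = 35 ≤ 35, value 13 + 10 + 16 + 2 + 13 = 54.
crate D + crate E + crate F + crate B: weight 3 + 3 + 11 + 8 = 25 ≤ 35, value 13 + 10 + 16 + 13 = 52.
Best is crate D, crate E, crate F, crate C, and crate B with total value 54.

54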